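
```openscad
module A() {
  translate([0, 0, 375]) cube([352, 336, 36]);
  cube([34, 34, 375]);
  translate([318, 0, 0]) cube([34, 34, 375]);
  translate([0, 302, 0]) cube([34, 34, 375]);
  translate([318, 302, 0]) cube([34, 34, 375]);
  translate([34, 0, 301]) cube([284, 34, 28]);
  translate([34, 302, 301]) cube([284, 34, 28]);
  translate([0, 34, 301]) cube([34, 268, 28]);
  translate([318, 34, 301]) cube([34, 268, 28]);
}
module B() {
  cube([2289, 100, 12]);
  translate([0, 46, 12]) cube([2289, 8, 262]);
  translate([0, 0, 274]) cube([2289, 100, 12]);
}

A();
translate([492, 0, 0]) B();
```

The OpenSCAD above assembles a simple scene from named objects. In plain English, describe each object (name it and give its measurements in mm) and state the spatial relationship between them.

A is a four-legged stool. The seat is 352×336 mm, 36 mm thick, top at z = 411 mm. It stands on four square legs, each 34×34 mm in cross-section, from z = 0 to the seat underside, each flush with a corner of the seat. Four stretchers, 34 mm wide and 28 mm tall, connect adjacent legs with their undersides at z = 301 mm, each running between the inner faces of the legs it joins and aligned with the legs' outer faces on the other axis.

B is an I-beam lying along x, 2289 mm long. Overall section height 286 mm. Two flanges 100 mm wide (y) and 12 mm thick, one on the floor and one at the top; a web 8 mm thick runs between them, centred on the flange width.

The I-beam is on the floor beside the stool on its +x side.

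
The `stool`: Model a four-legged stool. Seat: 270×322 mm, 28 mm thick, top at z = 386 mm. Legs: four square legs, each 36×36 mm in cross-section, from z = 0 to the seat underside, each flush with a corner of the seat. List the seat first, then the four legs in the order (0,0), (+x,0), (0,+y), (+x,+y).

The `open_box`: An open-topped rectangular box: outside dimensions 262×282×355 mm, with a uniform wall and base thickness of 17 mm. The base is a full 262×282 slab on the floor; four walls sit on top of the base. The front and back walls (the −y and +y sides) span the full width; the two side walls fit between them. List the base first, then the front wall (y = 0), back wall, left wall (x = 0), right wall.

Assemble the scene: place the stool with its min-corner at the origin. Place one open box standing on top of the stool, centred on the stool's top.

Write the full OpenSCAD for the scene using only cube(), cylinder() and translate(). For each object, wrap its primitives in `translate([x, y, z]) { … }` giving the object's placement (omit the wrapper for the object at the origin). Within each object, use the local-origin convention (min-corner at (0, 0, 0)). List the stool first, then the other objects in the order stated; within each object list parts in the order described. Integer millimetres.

translate([0, 0, 358]) cube([270, 322, 28]);
cube([36, 36, 358]);
translate([234, 0, 0]) cube([36, 36, 358]);
translate([0, 286, 0]) cube([36, 36, 358]);
translate([234, 286, 0]) cube([36, 36, 358]);
translate([4, 20, 386]) {
  cube([262, 282, 17]);
  translate([0, 0, 17]) cube([262, 17, 338]);
  translate([0, 265, 17]) cube([262, 17, 338]);
  translate([0, 17, 17]) cube([17, 248, 338]);
  translate([245, 17, 17]) cube([17, 248, 338]);
}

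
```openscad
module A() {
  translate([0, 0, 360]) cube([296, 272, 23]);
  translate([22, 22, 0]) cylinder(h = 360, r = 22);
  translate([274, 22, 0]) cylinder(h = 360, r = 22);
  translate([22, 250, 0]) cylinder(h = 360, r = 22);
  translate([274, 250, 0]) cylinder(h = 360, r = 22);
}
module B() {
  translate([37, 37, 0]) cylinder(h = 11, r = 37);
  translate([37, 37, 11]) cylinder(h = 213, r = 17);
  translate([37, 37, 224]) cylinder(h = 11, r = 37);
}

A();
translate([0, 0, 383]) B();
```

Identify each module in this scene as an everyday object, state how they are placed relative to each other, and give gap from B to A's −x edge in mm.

The spool's min-x is at 0; the stool's min-x is 0; gap = 0 mm.

A is a stool. B is a spool. The spool is on top of the stool. The gap from the spool to the stool's −x edge is 0 mm.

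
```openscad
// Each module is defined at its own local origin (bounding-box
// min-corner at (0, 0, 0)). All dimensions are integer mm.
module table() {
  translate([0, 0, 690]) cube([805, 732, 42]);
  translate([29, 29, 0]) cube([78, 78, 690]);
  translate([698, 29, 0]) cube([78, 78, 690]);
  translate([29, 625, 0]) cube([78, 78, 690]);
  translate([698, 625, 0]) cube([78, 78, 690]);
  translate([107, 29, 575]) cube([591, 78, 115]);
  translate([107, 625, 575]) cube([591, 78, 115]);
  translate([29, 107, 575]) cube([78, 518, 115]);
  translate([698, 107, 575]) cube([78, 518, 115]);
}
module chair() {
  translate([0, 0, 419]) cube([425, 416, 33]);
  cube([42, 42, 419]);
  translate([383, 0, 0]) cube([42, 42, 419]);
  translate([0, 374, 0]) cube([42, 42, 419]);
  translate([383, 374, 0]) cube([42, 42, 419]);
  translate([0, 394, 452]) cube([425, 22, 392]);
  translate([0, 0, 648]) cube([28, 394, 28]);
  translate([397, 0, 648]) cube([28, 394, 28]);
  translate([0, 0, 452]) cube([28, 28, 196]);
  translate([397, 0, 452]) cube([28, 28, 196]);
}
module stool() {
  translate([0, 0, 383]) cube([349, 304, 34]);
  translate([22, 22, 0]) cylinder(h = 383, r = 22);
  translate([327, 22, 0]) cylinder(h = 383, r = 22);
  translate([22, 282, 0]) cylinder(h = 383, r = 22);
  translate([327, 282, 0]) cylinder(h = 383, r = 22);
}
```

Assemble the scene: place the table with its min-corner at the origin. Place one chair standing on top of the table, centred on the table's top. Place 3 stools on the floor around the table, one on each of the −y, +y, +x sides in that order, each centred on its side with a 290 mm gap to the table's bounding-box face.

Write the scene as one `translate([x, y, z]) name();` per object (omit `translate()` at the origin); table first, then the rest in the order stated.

table();
translate([190, 158, 732]) chair();
translate([228, -594, 0]) stool();
translate([228, 1022, 0]) stool();
translate([1095, 214, 0]) stool();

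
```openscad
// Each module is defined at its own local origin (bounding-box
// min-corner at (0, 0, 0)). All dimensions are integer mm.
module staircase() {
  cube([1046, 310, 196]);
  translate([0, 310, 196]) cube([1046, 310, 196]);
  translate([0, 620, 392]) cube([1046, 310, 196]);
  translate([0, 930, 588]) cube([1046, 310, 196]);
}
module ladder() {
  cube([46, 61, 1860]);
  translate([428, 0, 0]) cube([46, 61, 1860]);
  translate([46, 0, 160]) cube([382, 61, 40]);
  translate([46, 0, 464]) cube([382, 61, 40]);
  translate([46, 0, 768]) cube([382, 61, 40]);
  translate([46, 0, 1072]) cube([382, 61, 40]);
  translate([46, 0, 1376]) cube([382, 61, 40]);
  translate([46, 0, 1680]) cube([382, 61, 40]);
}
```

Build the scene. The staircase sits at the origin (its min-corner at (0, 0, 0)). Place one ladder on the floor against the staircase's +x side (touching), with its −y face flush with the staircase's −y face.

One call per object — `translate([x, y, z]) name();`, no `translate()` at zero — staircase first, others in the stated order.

staircase();
translate([1046, 0, 0]) ladder();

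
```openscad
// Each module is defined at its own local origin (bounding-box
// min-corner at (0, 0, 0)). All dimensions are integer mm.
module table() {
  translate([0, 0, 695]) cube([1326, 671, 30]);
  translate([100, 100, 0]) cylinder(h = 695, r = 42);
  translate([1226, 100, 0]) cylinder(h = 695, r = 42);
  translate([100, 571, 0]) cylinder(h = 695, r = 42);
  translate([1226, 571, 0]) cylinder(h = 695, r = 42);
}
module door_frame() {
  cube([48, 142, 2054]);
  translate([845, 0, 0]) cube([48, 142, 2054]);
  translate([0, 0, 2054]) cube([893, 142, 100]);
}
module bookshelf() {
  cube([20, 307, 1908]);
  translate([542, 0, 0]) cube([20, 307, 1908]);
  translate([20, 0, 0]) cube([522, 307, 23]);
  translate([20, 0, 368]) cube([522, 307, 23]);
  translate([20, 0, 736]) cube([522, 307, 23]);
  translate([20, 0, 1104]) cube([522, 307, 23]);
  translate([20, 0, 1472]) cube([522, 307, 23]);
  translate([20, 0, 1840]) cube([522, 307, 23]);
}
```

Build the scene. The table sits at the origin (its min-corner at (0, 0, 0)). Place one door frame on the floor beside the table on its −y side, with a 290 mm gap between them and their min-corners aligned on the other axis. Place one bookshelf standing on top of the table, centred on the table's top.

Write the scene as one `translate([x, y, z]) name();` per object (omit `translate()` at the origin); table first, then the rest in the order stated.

table();
translate([0, -432, 0]) door_frame();
translate([382, 182, 725]) bookshelf();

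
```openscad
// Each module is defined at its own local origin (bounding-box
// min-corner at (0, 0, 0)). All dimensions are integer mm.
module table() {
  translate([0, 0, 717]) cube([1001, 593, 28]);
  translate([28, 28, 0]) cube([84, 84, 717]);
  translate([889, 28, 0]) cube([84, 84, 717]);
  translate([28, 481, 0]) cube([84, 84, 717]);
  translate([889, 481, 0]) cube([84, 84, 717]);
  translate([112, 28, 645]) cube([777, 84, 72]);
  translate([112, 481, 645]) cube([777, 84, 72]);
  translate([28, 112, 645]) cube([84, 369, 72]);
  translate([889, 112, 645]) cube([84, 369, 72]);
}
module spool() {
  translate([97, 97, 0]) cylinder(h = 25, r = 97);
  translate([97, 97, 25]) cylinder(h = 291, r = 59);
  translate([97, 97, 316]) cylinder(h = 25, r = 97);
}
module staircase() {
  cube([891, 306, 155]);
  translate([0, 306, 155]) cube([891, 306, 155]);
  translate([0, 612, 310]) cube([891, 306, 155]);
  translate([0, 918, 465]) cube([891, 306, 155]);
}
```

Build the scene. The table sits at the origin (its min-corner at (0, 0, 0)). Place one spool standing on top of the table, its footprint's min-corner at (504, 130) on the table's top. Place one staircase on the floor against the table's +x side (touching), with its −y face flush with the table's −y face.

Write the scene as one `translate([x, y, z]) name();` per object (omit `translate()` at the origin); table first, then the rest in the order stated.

table();
translate([504, 130, 745]) spool();
translate([1001, 0, 0]) staircase();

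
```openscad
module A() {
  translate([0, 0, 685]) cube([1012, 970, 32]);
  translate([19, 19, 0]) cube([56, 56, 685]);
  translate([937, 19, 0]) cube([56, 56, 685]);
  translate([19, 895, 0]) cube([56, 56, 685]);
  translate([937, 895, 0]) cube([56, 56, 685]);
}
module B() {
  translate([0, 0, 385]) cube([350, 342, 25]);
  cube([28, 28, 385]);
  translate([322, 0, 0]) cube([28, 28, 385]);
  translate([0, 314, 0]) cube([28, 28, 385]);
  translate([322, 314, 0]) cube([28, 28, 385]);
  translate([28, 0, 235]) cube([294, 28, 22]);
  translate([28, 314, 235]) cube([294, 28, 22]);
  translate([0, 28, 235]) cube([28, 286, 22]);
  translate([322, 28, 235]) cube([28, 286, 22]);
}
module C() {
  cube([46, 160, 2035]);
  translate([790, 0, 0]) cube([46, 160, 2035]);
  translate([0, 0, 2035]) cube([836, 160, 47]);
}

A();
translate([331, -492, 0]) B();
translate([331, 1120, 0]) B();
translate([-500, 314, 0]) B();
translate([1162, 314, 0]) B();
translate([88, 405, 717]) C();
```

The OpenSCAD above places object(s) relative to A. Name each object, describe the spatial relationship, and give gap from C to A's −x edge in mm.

The door frame's min-x is at 88; the table's min-x is 0; gap = 88 mm.

A is a table. B is a stool. C is a door frame. Four stools sit around the table at the −y, +y, −x, +x sides. The door frame is on top of the table, centred. The gap from the door frame to the table's −x edge is 88 mm.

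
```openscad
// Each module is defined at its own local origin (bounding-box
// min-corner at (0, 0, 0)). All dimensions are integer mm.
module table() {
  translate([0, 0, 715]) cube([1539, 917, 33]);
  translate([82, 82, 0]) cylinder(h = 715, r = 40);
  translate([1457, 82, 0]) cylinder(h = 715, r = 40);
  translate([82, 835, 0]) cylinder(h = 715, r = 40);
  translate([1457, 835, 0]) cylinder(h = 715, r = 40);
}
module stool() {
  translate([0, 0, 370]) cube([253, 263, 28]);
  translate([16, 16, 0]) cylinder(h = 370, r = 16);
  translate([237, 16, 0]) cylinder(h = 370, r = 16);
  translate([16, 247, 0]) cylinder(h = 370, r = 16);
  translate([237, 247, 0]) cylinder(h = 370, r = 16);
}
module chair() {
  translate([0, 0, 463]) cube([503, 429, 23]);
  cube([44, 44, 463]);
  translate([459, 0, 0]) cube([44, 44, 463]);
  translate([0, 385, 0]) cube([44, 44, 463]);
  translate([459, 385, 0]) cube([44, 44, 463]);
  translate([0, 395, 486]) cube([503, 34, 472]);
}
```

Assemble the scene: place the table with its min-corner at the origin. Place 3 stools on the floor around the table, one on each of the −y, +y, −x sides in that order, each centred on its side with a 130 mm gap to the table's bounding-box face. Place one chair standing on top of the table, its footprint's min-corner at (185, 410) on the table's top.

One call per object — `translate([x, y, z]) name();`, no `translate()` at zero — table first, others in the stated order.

table();
translate([643, -393, 0]) stool();
translate([643, 1047, 0]) stool();
translate([-383, 327, 0]) stool();
translate([185, 410, 748]) chair();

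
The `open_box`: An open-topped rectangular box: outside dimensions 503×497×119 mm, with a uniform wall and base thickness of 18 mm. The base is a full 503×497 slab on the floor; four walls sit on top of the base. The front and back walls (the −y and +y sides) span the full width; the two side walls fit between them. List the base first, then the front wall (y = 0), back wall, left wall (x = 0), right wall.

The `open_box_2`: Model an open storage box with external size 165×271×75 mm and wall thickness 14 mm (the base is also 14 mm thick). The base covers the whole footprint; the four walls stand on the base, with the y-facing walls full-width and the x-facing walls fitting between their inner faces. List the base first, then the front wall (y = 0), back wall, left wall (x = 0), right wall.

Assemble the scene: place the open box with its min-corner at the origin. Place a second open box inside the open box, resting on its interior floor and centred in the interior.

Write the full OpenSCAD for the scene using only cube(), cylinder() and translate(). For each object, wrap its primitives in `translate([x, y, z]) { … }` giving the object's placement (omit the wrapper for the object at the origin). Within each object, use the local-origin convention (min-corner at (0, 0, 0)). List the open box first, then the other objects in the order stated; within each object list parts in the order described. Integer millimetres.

cube([503, 497, 18]);
translate([0, 0, 18]) cube([503, 18, 101]);
translate([0, 479, 18]) cube([503, 18, 101]);
translate([0, 18, 18]) cube([18, 461, 101]);
translate([485, 18, 18]) cube([18, 461, 101]);
translate([169, 113, 18]) {
  cube([165, 271, 14]);
  translate([0, 0, 14]) cube([165, 14, 61]);
  translate([0, 257, 14]) cube([165, 14, 61]);
  translate([0, 14, 14]) cube([14, 243, 61]);
  translate([151, 14, 14]) cube([14, 243, 61]);
}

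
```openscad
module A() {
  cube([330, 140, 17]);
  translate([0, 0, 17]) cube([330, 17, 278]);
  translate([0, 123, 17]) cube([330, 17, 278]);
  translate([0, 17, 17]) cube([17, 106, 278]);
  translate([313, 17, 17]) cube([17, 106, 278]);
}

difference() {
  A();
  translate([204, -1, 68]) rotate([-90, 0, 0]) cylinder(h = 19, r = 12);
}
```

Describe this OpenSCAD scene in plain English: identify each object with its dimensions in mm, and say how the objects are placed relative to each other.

A is an open-topped rectangular box: outside dimensions 330×140×295 mm, with a uniform wall and base thickness of 17 mm. The base is a full 330×140 slab on the floor; four walls sit on top of the base. The front and back walls (the −y and +y sides) span the full width; the two side walls fit between them.

The open box has a circular hole of radius 12 mm through its front wall, centred at (x = 204, z = 68).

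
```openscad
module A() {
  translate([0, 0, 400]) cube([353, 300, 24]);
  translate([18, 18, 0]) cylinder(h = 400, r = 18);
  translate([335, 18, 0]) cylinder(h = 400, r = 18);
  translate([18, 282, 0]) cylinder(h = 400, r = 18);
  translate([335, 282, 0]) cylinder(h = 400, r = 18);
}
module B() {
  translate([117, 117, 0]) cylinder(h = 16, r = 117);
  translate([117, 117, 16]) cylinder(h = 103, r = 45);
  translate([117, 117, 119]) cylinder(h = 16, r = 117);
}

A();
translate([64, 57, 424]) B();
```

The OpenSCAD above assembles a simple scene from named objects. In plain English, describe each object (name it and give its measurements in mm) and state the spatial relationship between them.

A is a four-legged stool. The seat is a 353×300×24 mm slab whose top surface is at z = 424 mm; four round legs, each 36 mm in diameter, run from the floor (z = 0) to the underside of the seat, each leg's axis is inset half a diameter from the nearest pair of seat edges (so the leg's bounding box is flush with the corner).

B is a spool: two coaxial disc flanges of radius 117 mm and thickness 16 mm, joined by a core cylinder of radius 45 mm and height 103 mm. The lower flange rests on z = 0 and the three cylinders share a vertical axis.

The spool is on top of the stool.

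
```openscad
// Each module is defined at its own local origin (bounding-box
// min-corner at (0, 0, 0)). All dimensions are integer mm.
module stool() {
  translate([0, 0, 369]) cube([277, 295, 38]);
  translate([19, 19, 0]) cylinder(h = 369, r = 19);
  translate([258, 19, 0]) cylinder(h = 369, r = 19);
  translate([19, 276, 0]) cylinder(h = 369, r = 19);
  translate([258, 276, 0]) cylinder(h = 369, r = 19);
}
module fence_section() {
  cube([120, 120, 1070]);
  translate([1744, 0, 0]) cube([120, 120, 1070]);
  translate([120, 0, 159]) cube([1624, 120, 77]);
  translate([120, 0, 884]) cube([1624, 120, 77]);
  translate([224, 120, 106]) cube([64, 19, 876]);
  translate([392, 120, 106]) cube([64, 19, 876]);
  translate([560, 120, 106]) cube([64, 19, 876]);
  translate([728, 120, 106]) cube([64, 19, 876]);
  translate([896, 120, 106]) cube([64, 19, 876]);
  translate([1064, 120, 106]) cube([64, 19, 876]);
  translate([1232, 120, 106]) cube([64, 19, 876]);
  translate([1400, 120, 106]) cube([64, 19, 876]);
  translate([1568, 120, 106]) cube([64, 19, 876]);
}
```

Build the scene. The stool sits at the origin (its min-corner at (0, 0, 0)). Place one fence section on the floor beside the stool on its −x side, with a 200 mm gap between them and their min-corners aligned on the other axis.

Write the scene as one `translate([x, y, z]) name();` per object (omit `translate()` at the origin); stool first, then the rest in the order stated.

stool();
translate([-2064, 0, 0]) fence_section();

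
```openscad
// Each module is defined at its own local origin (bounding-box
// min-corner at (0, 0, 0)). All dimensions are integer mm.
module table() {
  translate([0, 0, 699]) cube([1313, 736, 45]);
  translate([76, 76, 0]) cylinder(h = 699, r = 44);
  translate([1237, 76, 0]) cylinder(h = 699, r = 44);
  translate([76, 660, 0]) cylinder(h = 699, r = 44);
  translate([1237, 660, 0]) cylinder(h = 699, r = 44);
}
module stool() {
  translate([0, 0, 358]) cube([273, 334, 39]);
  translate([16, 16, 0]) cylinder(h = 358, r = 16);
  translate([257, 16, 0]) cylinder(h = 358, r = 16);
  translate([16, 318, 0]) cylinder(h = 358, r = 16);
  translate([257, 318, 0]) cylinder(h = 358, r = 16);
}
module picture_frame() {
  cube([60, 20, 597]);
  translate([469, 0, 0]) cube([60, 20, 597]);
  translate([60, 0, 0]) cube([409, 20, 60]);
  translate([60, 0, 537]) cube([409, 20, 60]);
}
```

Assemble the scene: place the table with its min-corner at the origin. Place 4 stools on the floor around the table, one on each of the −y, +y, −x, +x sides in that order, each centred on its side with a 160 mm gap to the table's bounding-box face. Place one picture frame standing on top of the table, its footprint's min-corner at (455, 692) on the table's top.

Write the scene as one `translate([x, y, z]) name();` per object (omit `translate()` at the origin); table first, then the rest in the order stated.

table();
translate([520, -494, 0]) stool();
translate([520, 896, 0]) stool();
translate([-433, 201, 0]) stool();
translate([1473, 201, 0]) stool();
translate([455, 692, 744]) picture_frame();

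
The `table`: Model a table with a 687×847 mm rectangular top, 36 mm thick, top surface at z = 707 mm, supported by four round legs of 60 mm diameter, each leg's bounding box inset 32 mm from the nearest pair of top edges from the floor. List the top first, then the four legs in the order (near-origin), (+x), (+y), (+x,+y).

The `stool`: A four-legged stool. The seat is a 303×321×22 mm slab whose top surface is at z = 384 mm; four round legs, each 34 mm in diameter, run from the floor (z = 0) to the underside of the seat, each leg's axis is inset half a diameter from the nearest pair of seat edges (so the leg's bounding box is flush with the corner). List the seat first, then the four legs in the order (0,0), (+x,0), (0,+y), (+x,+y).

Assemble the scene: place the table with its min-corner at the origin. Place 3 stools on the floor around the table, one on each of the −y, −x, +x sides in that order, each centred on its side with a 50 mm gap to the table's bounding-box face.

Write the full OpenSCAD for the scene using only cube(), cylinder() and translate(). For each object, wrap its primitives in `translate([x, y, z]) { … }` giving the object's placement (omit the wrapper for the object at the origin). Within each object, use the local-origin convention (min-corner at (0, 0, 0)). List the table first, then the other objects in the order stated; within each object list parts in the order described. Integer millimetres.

translate([0, 0, 671]) cube([687, 847, 36]);
translate([62, 62, 0]) cylinder(h = 671, r = 30);
translate([625, 62, 0]) cylinder(h = 671, r = 30);
translate([62, 785, 0]) cylinder(h = 671, r = 30);
translate([625, 785, 0]) cylinder(h = 671, r = 30);
translate([192, -371, 0]) {
  translate([0, 0, 362]) cube([303, 321, 22]);
  translate([17, 17, 0]) cylinder(h = 362, r = 17);
  translate([286, 17, 0]) cylinder(h = 362, r = 17);
  translate([17, 304, 0]) cylinder(h = 362, r = 17);
  translate([286, 304, 0]) cylinder(h = 362, r = 17);
}
translate([-353, 263, 0]) {
  translate([0, 0, 362]) cube([303, 321, 22]);
  translate([17, 17, 0]) cylinder(h = 362, r = 17);
  translate([286, 17, 0]) cylinder(h = 362, r = 17);
  translate([17, 304, 0]) cylinder(h = 362, r = 17);
  translate([286, 304, 0]) cylinder(h = 362, r = 17);
}
translate([737, 263, 0]) {
  translate([0, 0, 362]) cube([303, 321, 22]);
  translate([17, 17, 0]) cylinder(h = 362, r = 17);
  translate([286, 17, 0]) cylinder(h = 362, r = 17);
  translate([17, 304, 0]) cylinder(h = 362, r = 17);
  translate([286, 304, 0]) cylinder(h = 362, r = 17);
}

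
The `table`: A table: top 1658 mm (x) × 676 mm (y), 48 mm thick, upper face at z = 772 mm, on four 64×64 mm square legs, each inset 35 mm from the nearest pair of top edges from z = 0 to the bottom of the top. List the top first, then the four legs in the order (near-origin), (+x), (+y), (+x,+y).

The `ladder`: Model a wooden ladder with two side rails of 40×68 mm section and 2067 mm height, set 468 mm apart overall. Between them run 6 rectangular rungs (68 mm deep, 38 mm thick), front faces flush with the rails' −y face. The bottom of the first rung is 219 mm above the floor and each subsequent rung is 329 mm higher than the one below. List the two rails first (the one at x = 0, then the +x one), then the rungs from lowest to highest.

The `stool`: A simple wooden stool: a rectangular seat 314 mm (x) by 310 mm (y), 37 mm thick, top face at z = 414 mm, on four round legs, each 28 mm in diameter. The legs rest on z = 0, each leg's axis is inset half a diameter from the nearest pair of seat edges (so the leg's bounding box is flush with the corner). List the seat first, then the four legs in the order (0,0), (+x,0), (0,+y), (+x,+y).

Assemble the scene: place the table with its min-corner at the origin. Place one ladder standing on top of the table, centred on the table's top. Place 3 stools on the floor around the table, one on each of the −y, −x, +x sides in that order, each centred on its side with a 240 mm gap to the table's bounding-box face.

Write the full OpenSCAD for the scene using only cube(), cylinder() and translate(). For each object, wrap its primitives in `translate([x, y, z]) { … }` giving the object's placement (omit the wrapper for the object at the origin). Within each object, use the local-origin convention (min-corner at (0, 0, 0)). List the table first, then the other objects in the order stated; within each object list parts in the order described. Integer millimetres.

translate([0, 0, 724]) cube([1658, 676, 48]);
translate([35, 35, 0]) cube([64, 64, 724]);
translate([1559, 35, 0]) cube([64, 64, 724]);
translate([35, 577, 0]) cube([64, 64, 724]);
translate([1559, 577, 0]) cube([64, 64, 724]);
translate([595, 304, 772]) {
  cube([40, 68, 2067]);
  translate([428, 0, 0]) cube([40, 68, 2067]);
  translate([40, 0, 219]) cube([388, 68, 38]);
  translate([40, 0, 548]) cube([388, 68, 38]);
  translate([40, 0, 877]) cube([388, 68, 38]);
  translate([40, 0, 1206]) cube([388, 68, 38]);
  translate([40, 0, 1535]) cube([388, 68, 38]);
  translate([40, 0, 1864]) cube([388, 68, 38]);
}
translate([672, -550, 0]) {
  translate([0, 0, 377]) cube([314, 310, 37]);
  translate([14, 14, 0]) cylinder(h = 377, r = 14);
  translate([300, 14, 0]) cylinder(h = 377, r = 14);
  translate([14, 296, 0]) cylinder(h = 377, r = 14);
  translate([300, 296, 0]) cylinder(h = 377, r = 14);
}
translate([-554, 183, 0]) {
  translate([0, 0, 377]) cube([314, 310, 37]);
  translate([14, 14, 0]) cylinder(h = 377, r = 14);
  translate([300, 14, 0]) cylinder(h = 377, r = 14);
  translate([14, 296, 0]) cylinder(h = 377, r = 14);
  translate([300, 296, 0]) cylinder(h = 377, r = 14);
}
translate([1898, 183, 0]) {
  translate([0, 0, 377]) cube([314, 310, 37]);
  translate([14, 14, 0]) cylinder(h = 377, r = 14);
  translate([300, 14, 0]) cylinder(h = 377, r = 14);
  translate([14, 296, 0]) cylinder(h = 377, r = 14);
  translate([300, 296, 0]) cylinder(h = 377, r = 14);
}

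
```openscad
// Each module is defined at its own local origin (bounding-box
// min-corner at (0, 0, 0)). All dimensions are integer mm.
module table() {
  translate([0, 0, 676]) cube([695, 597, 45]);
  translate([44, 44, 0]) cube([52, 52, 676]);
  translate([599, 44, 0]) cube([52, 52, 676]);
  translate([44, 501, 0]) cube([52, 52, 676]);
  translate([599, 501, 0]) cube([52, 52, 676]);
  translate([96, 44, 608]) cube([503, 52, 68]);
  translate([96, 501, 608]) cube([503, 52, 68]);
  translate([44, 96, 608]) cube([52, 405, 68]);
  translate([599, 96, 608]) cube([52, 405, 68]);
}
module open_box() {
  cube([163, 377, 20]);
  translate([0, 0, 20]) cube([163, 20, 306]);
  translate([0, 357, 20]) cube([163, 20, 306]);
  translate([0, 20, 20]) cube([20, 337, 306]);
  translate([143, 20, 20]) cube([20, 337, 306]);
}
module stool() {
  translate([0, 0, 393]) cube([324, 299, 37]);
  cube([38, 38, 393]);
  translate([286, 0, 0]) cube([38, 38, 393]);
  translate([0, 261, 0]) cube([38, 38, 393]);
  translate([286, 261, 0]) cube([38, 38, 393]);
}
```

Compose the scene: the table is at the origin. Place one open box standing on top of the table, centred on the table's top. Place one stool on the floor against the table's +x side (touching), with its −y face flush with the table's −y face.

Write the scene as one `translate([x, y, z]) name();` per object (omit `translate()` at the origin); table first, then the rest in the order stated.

table();
translate([266, 110, 721]) open_box();
translate([695, 0, 0]) stool();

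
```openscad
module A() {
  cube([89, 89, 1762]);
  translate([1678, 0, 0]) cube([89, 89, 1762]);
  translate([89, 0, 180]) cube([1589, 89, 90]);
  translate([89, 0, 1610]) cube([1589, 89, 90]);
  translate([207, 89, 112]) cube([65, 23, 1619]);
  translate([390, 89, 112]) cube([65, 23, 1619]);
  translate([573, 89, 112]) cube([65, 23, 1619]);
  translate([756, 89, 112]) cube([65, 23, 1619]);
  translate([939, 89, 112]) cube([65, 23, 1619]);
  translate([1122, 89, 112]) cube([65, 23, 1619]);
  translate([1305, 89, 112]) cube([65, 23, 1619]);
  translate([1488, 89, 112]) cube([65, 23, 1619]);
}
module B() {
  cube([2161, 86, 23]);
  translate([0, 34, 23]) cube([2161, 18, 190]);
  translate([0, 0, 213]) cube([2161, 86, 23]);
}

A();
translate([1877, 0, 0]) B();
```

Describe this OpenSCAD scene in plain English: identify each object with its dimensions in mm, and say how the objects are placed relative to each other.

A is a fence section. Two 89×89 mm posts, 1762 mm tall, stand on the floor with a clear span of 1589 mm between their inner faces. Two horizontal rails of 89×90 mm section span the gap between the posts with their undersides at z = 180 mm and z = 1610 mm, flush with the posts' −y face. 8 pickets, each 65 mm wide, 23 mm thick and 1619 mm tall, are fixed to the +y face of the rails with their bottoms at z = 112 mm, evenly spaced across the span with equal gaps (rounded down to the nearest mm) at the −x end and between each pair — any rounding remainder accumulates at the +x end.

B is an I-beam lying along x, 2161 mm long. Overall section height 236 mm. Two flanges 86 mm wide (y) and 23 mm thick, one on the floor and one at the top; a web 18 mm thick runs between them, centred on the flange width.

The I-beam is on the floor beside the fence section on its +x side.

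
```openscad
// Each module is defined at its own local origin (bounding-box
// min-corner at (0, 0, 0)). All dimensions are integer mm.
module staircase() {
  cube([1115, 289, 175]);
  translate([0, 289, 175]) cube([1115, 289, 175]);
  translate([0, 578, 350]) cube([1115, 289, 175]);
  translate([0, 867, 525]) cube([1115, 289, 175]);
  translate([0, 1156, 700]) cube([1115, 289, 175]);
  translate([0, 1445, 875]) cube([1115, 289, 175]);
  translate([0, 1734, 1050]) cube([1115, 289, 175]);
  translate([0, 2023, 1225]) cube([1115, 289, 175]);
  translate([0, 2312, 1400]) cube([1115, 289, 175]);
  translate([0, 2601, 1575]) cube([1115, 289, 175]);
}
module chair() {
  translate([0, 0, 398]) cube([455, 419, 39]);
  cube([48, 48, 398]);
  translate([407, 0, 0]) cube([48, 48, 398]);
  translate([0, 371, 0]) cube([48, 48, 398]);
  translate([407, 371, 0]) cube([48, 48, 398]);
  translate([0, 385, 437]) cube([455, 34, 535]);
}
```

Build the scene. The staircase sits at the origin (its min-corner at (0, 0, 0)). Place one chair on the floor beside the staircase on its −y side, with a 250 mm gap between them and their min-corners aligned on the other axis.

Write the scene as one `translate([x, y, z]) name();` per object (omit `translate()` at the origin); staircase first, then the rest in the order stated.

staircase();
translate([0, -669, 0]) chair();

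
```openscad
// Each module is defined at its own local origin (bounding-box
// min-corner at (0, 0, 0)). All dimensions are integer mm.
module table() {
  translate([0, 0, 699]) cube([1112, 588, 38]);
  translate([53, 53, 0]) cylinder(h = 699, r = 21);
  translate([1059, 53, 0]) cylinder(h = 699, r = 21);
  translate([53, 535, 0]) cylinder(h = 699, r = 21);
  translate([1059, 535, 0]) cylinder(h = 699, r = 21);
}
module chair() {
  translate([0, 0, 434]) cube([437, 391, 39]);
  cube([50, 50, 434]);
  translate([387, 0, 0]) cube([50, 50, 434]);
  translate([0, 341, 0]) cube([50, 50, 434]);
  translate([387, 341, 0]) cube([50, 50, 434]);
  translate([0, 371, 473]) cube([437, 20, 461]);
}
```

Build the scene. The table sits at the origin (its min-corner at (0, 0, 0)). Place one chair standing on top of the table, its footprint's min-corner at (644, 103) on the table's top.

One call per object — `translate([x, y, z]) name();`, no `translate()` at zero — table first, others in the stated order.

table();
translate([644, 103, 737]) chair();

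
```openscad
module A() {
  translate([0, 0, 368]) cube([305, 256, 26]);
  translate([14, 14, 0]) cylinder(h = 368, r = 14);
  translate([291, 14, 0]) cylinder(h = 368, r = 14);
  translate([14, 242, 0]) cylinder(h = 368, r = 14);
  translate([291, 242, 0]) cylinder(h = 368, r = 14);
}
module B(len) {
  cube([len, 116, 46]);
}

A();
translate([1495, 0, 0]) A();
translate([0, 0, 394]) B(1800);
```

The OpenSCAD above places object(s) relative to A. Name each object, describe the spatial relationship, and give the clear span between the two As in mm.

Second stool starts at x = 1495; first ends at x = 305; clear span = 1495 − 305 = 1190 mm.

A is a stool. B is a beam. A beam spans the tops of two stools. The clear span between the two stools is 1190 mm.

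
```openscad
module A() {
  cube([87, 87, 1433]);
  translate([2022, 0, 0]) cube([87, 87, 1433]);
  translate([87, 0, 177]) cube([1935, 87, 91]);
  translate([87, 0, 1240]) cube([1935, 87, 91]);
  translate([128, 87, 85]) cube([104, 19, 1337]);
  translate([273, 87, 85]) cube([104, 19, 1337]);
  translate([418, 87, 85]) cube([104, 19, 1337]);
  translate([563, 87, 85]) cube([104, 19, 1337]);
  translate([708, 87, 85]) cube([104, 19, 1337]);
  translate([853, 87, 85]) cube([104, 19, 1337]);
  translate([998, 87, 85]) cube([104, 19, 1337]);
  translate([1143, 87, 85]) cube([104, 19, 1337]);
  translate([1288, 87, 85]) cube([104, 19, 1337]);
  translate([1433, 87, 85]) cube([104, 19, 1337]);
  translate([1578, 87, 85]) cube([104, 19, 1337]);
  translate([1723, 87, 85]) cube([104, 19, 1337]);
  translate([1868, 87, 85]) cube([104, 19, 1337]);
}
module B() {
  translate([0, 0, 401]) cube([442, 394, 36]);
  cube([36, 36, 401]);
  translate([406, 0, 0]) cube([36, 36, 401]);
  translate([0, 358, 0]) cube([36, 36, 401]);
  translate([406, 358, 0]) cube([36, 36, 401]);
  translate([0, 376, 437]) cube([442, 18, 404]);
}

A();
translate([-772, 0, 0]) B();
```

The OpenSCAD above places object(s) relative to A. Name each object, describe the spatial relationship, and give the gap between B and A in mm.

The chair's nearest face is 330 mm from the fence section's −x face.

A is a fence section. B is a chair. The chair is on the floor beside the fence section on its −x side. The gap between the chair and the fence section is 330 mm.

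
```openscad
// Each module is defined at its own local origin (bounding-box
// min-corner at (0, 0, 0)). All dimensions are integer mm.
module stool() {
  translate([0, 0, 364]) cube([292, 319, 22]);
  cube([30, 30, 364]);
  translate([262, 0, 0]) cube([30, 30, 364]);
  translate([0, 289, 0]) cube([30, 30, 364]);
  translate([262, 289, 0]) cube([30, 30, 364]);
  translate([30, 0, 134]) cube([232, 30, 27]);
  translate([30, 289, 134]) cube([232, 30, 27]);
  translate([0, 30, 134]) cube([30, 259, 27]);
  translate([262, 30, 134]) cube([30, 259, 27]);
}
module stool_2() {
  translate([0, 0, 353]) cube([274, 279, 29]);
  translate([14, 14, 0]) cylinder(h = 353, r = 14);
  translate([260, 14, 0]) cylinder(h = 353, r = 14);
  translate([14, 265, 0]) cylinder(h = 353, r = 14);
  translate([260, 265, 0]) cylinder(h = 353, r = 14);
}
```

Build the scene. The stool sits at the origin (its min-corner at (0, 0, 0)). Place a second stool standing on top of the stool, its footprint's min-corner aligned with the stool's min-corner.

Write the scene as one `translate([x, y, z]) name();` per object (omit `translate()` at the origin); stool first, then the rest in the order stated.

stool();
translate([0, 0, 386]) stool_2();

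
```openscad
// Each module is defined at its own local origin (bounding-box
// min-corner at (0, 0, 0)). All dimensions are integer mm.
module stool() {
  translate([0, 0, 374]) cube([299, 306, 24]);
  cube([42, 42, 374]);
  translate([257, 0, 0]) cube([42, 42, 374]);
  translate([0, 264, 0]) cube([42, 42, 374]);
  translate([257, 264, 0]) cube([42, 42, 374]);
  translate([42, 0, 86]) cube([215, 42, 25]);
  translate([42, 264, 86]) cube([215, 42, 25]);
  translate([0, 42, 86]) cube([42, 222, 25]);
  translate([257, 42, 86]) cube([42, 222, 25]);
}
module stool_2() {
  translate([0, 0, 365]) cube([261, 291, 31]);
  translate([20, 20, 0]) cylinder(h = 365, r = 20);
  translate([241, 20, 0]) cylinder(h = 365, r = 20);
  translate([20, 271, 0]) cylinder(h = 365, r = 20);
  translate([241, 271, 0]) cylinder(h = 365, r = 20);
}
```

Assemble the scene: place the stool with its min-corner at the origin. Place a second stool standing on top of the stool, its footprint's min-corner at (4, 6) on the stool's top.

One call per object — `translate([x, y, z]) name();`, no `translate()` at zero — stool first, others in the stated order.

stool();
translate([4, 6, 398]) stool_2();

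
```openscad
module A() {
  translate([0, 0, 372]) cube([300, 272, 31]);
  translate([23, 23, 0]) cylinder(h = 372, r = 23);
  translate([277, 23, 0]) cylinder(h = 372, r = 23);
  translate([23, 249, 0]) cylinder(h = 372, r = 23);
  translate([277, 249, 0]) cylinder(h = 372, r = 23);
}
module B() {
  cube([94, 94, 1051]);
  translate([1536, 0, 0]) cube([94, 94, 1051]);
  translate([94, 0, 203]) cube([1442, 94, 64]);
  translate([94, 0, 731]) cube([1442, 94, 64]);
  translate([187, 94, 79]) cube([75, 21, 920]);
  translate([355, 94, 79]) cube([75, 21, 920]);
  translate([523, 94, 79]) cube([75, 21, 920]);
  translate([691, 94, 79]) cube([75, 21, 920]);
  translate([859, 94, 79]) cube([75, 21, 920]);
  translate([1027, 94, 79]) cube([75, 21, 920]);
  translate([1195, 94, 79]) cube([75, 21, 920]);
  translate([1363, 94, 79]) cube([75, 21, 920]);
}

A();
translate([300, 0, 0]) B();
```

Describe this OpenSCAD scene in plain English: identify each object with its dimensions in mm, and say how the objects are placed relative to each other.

A is a simple wooden stool: a rectangular seat 300 mm (x) by 272 mm (y), 31 mm thick, top face at z = 403 mm, on four round legs, each 46 mm in diameter. The legs rest on z = 0, each leg's axis is inset half a diameter from the nearest pair of seat edges (so the leg's bounding box is flush with the corner).

B is a fence section. Two 94×94 mm posts, 1051 mm tall, stand on the floor with a clear span of 1442 mm between their inner faces. Two horizontal rails of 94×64 mm section span the gap between the posts with their undersides at z = 203 mm and z = 731 mm, flush with the posts' −y face. 8 pickets, each 75 mm wide, 21 mm thick and 920 mm tall, are fixed to the +y face of the rails with their bottoms at z = 79 mm, evenly spaced across the span with equal gaps (rounded down to the nearest mm) at the −x end and between each pair — any rounding remainder accumulates at the +x end.

The fence section is against the stool's +x side, with their −y faces flush.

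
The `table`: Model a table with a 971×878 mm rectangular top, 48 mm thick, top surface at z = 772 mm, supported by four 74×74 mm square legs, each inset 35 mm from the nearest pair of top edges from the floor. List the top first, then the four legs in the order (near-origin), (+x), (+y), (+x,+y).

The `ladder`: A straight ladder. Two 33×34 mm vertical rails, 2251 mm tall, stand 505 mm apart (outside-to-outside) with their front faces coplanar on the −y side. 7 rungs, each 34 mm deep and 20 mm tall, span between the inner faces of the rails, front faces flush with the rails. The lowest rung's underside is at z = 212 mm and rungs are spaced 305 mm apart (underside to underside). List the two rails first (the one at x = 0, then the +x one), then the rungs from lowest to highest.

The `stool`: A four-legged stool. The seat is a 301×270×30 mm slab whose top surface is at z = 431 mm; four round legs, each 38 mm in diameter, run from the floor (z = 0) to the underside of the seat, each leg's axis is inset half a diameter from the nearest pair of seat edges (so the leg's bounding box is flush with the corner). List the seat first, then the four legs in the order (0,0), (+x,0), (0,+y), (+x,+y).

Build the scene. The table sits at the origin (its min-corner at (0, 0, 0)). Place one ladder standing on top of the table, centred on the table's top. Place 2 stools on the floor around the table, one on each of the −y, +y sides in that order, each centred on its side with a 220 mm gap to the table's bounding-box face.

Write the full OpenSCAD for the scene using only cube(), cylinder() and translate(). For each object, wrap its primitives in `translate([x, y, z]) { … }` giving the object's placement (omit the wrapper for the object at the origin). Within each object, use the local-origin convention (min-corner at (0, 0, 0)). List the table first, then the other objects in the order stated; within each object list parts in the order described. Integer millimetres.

translate([0, 0, 724]) cube([971, 878, 48]);
translate([35, 35, 0]) cube([74, 74, 724]);
translate([862, 35, 0]) cube([74, 74, 724]);
translate([35, 769, 0]) cube([74, 74, 724]);
translate([862, 769, 0]) cube([74, 74, 724]);
translate([233, 422, 772]) {
  cube([33, 34, 2251]);
  translate([472, 0, 0]) cube([33, 34, 2251]);
  translate([33, 0, 212]) cube([439, 34, 20]);
  translate([33, 0, 517]) cube([439, 34, 20]);
  translate([33, 0, 822]) cube([439, 34, 20]);
  translate([33, 0, 1127]) cube([439, 34, 20]);
  translate([33, 0, 1432]) cube([439, 34, 20]);
  translate([33, 0, 1737]) cube([439, 34, 20]);
  translate([33, 0, 2042]) cube([439, 34, 20]);
}
translate([335, -490, 0]) {
  translate([0, 0, 401]) cube([301, 270, 30]);
  translate([19, 19, 0]) cylinder(h = 401, r = 19);
  translate([282, 19, 0]) cylinder(h = 401, r = 19);
  translate([19, 251, 0]) cylinder(h = 401, r = 19);
  translate([282, 251, 0]) cylinder(h = 401, r = 19);
}
translate([335, 1098, 0]) {
  translate([0, 0, 401]) cube([301, 270, 30]);
  translate([19, 19, 0]) cylinder(h = 401, r = 19);
  translate([282, 19, 0]) cylinder(h = 401, r = 19);
  translate([19, 251, 0]) cylinder(h = 401, r = 19);
  translate([282, 251, 0]) cylinder(h = 401, r = 19);
}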